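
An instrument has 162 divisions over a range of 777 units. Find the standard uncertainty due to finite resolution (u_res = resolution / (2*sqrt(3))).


resolution = range / divisions
resolution = 777 / 162 = 4.7962963
u_res = resolution / (2*sqrt(3))
u_res = 4.7962963 / 3.4641016
u_res = 1.3846

1.3846


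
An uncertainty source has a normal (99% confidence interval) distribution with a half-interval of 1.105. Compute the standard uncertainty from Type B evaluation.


u_B = half_width / 2.576
u_B = 1.105 / 2.576
u_B = 0.4290

0.4290


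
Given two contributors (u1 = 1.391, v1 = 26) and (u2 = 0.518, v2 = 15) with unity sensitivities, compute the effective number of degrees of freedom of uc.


uc = sqrt(u1^2 + u2^2) = sqrt(1.391^2 + 0.518^2) = 1.4843197
v_eff = uc^4 / (u1^4/v1 + u2^4/v2)
= 1.4843197^4 / (1.391^4/26 + 0.518^4/15)
= 4.8541121 / 0.14879079
v_eff = 32.6237

32.6237


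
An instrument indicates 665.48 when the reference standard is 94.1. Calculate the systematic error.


Systematic error = measured - true
= 665.48 - 94.1
= 571.3800

571.3800


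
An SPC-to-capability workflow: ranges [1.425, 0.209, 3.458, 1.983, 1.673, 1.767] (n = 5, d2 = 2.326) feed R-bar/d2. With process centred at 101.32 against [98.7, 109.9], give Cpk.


R_bar = (1.425 + 0.209 + 3.458 + 1.983 + 1.673 + 1.767) / 6 = 1.7525
sigma = R_bar / d2 = 1.7525 / 2.326 = 0.75343938
Cp = (USL - LSL)/(6*sigma) = (109.9 - 98.7)/(6*0.75343938) = 2.4775
Cpu = (109.9 - 101.32)/(3*0.75343938) = 3.7959
Cpl = (101.32 - 98.7)/(3*0.75343938) = 1.1591
Cpk = min(Cpu, Cpl) = 1.1591

1.1591


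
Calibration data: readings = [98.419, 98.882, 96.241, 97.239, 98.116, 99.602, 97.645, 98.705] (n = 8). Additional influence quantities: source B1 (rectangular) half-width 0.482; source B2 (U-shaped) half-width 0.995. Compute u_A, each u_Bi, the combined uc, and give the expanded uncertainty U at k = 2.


mean = (98.419 + 98.882 + 96.241 + 97.239 + 98.116 + 99.602 + 97.645 + 98.705) / 8 = 98.106125
s = sqrt(sum((x - mean)^2)/(n-1)) = 1.0514953
u_A = s / sqrt(n) = 1.0514953 / sqrt(8) = 0.37175973
u_B1 = 0.482 / sqrt(3) = 0.27828283
u_B2 = 0.995 / sqrt(2) = 0.70357125
uc = sqrt(0.37175973^2 + 0.27828283^2 + 0.70357125^2) = 0.84300601
U = k * uc = 2 * 0.84300601
U = 1.6860

1.6860


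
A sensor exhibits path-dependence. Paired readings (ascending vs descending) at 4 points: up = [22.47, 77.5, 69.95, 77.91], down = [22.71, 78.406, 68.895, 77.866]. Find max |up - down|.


|22.47 - 22.71| = 0.2400
|77.5 - 78.406| = 0.9060
|69.95 - 68.895| = 1.0550
|77.91 - 77.866| = 0.0440
hysteresis = max(diffs) = 1.0550

1.0550


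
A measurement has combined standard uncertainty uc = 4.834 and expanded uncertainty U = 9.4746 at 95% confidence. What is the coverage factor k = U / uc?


k = U / uc
k = 9.4746 / 4.834
k = 1.96

1.96


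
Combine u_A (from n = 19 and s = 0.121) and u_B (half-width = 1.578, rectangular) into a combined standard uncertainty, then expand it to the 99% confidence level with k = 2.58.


u_A = s / sqrt(n) = 0.121 / sqrt(19) = 0.027759304
u_B = half_width / sqrt(3) = 1.578 / sqrt(3) = 0.91105872
uc = sqrt(u_A^2 + u_B^2) = sqrt(0.027759304^2 + 0.91105872^2) = 0.91148152
U = k * uc = 2.58 * 0.91148152
U = 2.3516

2.3516


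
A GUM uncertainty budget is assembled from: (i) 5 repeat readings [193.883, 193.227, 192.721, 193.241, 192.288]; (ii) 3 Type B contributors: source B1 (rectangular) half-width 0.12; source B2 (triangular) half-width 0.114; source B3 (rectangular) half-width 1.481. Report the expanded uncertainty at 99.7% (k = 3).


mean = (193.883 + 193.227 + 192.721 + 193.241 + 192.288) / 5 = 193.072
s = sqrt(sum((x - mean)^2)/(n-1)) = 0.60169843
u_A = s / sqrt(n) = 0.60169843 / sqrt(5) = 0.26908772
u_B1 = 0.12 / sqrt(3) = 0.069282032
u_B2 = 0.114 / sqrt(6) = 0.046540305
u_B3 = 1.481 / sqrt(3) = 0.85505575
uc = sqrt(0.26908772^2 + 0.069282032^2 + 0.046540305^2 + 0.85505575^2) = 0.9002747
U = k * uc = 3 * 0.9002747
U = 2.7008

2.7008


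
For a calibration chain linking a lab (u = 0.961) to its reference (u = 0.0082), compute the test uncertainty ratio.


TUR = u_lab / u_ref
= 0.961 / 0.0082
= 117.1951

117.1951


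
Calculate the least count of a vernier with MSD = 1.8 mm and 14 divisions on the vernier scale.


LC = MSD / n_div
= 1.8 / 14
= 0.1286

0.1286


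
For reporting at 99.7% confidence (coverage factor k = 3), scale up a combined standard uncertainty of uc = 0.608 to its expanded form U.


U = k * uc
U = 3 * 0.608
U = 1.8240

1.8240


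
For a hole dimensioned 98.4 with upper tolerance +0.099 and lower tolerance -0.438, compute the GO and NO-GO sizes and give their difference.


GO = nominal - lower_tol (smallest hole = maximum material condition)
GO = 98.4 - 0.438 = 97.962
NO-GO = nominal + upper_tol (largest hole = least material condition)
NO-GO = 98.4 + 0.099 = 98.499
spread = NO-GO - GO = 98.499 - 97.962 = 0.5370

0.5370


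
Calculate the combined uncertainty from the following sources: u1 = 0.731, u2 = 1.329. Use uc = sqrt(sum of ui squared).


uc = sqrt(0.731^2 + 1.329^2)
uc = sqrt(2.300602)
uc = 1.5168

1.5168


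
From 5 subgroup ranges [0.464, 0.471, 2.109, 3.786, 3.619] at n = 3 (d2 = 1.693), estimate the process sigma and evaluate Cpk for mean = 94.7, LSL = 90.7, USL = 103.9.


R_bar = (0.464 + 0.471 + 2.109 + 3.786 + 3.619) / 5 = 2.0898
sigma = R_bar / d2 = 2.0898 / 1.693 = 1.2343768
Cp = (USL - LSL)/(6*sigma) = (103.9 - 90.7)/(6*1.2343768) = 1.7823
Cpu = (103.9 - 94.7)/(3*1.2343768) = 2.4844
Cpl = (94.7 - 90.7)/(3*1.2343768) = 1.0802
Cpk = min(Cpu, Cpl) = 1.0802

1.0802


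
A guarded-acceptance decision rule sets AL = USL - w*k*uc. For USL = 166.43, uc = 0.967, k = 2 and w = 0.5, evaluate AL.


U = k * uc = 2 * 0.967 = 1.934
guard band g = w * U = 0.5 * 1.934 = 0.967
AL = USL - g = 166.43 - 0.967
AL = 165.4630

165.4630


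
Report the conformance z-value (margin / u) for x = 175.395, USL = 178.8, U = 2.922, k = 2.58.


u = U / k = 2.922 / 2.58 = 1.1325581
margin = |USL - x| = |178.8 - 175.395| = 3.405
z = margin / u = 3.405 / 1.1325581
z = 3.0065

3.0065


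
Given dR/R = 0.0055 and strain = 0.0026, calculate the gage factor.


GF = (dR/R) / epsilon
= 0.0055 / 0.0026
= 2.1154

2.1154


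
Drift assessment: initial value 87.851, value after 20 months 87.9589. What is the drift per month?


rate = (v2 - v1) / months
= (87.9589 - 87.851) / 20
= 0.1079 / 20
= 0.0054

0.0054


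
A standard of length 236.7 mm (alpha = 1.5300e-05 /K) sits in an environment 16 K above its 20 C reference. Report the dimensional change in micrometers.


dL = L * alpha * dT
= 236.7 * 1.5300e-05 * 16
= 0.0579442 mm
dL_um = 0.0579442 * 1000 = 57.9442 um

57.9442


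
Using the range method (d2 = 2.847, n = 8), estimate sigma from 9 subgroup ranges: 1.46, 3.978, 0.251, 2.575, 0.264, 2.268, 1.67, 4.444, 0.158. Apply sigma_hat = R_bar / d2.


R_bar = (1.46 + 3.978 + 0.251 + 2.575 + 0.264 + 2.268 + 1.67 + 4.444 + 0.158) / 9
R_bar = 17.068 / 9 = 1.8964444
sigma_hat = R_bar / d2 = 1.8964444 / 2.847 = 0.6661

0.6661


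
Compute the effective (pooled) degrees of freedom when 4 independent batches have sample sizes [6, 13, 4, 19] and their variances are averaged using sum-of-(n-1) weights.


nu = sum_i (n_i - 1)
nu = ((6 - 1) + (13 - 1) + (4 - 1) + (19 - 1))
nu = 5 + 12 + 3 + 18
nu = 38

38


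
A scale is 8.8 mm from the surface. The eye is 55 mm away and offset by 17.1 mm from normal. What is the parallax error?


error = h * offset / d
= 8.8 * 17.1 / 55
= 2.7360

2.7360


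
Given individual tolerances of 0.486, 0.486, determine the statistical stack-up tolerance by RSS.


RSS = sqrt(0.486^2 + 0.486^2)
= sqrt(0.472392)
= 0.6873

0.6873


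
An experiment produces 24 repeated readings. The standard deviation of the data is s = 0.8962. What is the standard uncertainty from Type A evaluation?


u_A = s / sqrt(n)
u_A = 0.8962 / sqrt(24)
u_A = 0.8962 / 4.8989795
u_A = 0.1829

0.1829


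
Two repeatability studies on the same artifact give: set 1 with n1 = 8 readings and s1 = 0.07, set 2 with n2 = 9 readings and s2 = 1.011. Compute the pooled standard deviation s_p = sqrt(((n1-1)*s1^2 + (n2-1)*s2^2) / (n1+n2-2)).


s_p = sqrt(((n1-1)*s1^2 + (n2-1)*s2^2) / (n1+n2-2))
numerator = (8-1)*0.07^2 + (9-1)*1.011^2 = 0.0343 + 8.176968 = 8.211268
denominator = 8 + 9 - 2 = 15
s_p^2 = 8.211268 / 15 = 0.54741787
s_p = sqrt(0.54741787) = 0.7399

0.7399


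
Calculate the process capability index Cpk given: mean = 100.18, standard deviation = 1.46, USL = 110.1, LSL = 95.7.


Cpu = (USL - mean) / (3*sigma) = (110.1 - 100.18) / (3*1.46) = 2.2648
Cpl = (mean - LSL) / (3*sigma) = (100.18 - 95.7) / (3*1.46) = 1.0228
Cpk = min(Cpu, Cpl) = 1.0228

1.0228


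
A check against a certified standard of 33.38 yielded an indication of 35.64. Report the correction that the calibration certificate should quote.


Correction = standard - reading
= 33.38 - 35.64
= -2.2600

-2.2600


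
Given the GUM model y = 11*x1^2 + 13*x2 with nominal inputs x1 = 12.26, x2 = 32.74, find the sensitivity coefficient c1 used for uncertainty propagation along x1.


y = 11*x1^2 + 13*x2
dy/dx1 = 2*11*x1
Evaluate at x1 = 12.26: c1 = 22 * 12.26
c1 = 269.7200

269.7200


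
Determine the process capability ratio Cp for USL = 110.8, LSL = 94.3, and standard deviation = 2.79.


Cp = (USL - LSL) / (6 * sigma)
= (110.8 - 94.3) / (6 * 2.79)
= 16.5000 / 16.7400
= 0.9857

0.9857


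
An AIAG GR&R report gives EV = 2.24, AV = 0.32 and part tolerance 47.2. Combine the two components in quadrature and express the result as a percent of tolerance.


GRR = sqrt(EV^2 + AV^2) = sqrt(2.24^2 + 0.32^2) = 2.2627417
%GRR = GRR / tol * 100 = 2.2627417 / 47.2 * 100
%GRR = 4.7939

4.7939


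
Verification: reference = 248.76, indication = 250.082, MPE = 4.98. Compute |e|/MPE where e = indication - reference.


e = indication - reference = 250.082 - 248.76 = 1.3220
|e| = 1.3220
ratio = |e| / MPE = 1.3220 / 4.98
ratio = 0.2655

0.2655


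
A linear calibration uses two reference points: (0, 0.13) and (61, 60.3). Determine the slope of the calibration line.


slope = (y2 - y1) / (x2 - x1)
= (60.3 - 0.13) / (61 - 0)
= 60.1700 / 61
= 0.9864

0.9864


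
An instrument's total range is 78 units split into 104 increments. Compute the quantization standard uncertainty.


resolution = range / divisions
resolution = 78 / 104 = 0.75
u_res = resolution / (2*sqrt(3))
u_res = 0.75 / 3.4641016
u_res = 0.2165

0.2165


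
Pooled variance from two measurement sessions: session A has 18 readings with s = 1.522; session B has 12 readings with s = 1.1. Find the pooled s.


s_p = sqrt(((n1-1)*s1^2 + (n2-1)*s2^2) / (n1+n2-2))
numerator = (18-1)*1.522^2 + (12-1)*1.1^2 = 39.380228 + 13.31 = 52.690228
denominator = 18 + 12 - 2 = 28
s_p^2 = 52.690228 / 28 = 1.8817939
s_p = sqrt(1.8817939) = 1.3718

1.3718


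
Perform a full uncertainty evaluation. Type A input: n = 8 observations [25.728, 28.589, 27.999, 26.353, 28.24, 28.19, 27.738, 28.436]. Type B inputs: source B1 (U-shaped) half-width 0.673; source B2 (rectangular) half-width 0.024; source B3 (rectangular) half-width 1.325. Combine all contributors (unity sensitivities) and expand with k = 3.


mean = (25.728 + 28.589 + 27.999 + 26.353 + 28.24 + 28.19 + 27.738 + 28.436) / 8 = 27.659125
s = sqrt(sum((x - mean)^2)/(n-1)) = 1.0450146
u_A = s / sqrt(n) = 1.0450146 / sqrt(8) = 0.36946846
u_B1 = 0.673 / sqrt(2) = 0.47588286
u_B2 = 0.024 / sqrt(3) = 0.013856406
u_B3 = 1.325 / sqrt(3) = 0.76498911
uc = sqrt(0.36946846^2 + 0.47588286^2 + 0.013856406^2 + 0.76498911^2) = 0.97384382
U = k * uc = 3 * 0.97384382
U = 2.9215

2.9215


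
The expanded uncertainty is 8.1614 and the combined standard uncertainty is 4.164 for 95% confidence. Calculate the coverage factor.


k = U / uc
k = 8.1614 / 4.164
k = 1.96

1.96


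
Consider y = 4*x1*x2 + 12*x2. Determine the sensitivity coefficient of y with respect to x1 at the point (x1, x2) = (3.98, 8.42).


y = 4*x1*x2 + 12*x2
dy/dx1 = 4*x2
Evaluate at x2 = 8.42: c1 = 4 * 8.42
c1 = 33.6800

33.6800


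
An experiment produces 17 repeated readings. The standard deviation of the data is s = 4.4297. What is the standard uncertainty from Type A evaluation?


u_A = s / sqrt(n)
u_A = 4.4297 / sqrt(17)
u_A = 4.4297 / 4.1231056
u_A = 1.0744

1.0744


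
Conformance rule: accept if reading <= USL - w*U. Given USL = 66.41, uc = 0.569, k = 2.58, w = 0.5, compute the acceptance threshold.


U = k * uc = 2.58 * 0.569 = 1.46802
guard band g = w * U = 0.5 * 1.46802 = 0.73401
AL = USL - g = 66.41 - 0.73401
AL = 65.6760

65.6760


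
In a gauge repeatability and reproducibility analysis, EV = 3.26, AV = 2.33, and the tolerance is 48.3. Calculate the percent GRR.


GRR = sqrt(EV^2 + AV^2) = sqrt(3.26^2 + 2.33^2) = 4.0070563
%GRR = GRR / tol * 100 = 4.0070563 / 48.3 * 100
%GRR = 8.2962

8.2962


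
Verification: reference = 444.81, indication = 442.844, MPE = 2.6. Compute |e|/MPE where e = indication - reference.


e = indication - reference = 442.844 - 444.81 = -1.9660
|e| = 1.9660
ratio = |e| / MPE = 1.9660 / 2.6
ratio = 0.7562

0.7562


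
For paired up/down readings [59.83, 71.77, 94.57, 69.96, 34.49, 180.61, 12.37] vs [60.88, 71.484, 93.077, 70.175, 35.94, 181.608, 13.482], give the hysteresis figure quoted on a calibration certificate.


|59.83 - 60.88| = 1.0500
|71.77 - 71.484| = 0.2860
|94.57 - 93.077| = 1.4930
|69.96 - 70.175| = 0.2150
|34.49 - 35.94| = 1.4500
|180.61 - 181.608| = 0.9980
|12.37 - 13.482| = 1.1120
hysteresis = max(diffs) = 1.4930

1.4930


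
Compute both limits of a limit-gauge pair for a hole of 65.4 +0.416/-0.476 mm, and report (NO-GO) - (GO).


GO = nominal - lower_tol (smallest hole = maximum material condition)
GO = 65.4 - 0.476 = 64.924
NO-GO = nominal + upper_tol (largest hole = least material condition)
NO-GO = 65.4 + 0.416 = 65.816
spread = NO-GO - GO = 65.816 - 64.924 = 0.8920

0.8920


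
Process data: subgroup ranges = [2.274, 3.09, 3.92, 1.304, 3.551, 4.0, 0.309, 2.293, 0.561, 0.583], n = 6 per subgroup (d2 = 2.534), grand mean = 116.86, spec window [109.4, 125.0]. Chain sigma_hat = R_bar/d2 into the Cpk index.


R_bar = (2.274 + 3.09 + 3.92 + 1.304 + 3.551 + 4.0 + 0.309 + 2.293 + 0.561 + 0.583) / 10 = 2.1885
sigma = R_bar / d2 = 2.1885 / 2.534 = 0.8636543
Cp = (USL - LSL)/(6*sigma) = (125.0 - 109.4)/(6*0.8636543) = 3.0105
Cpu = (125.0 - 116.86)/(3*0.8636543) = 3.1417
Cpl = (116.86 - 109.4)/(3*0.8636543) = 2.8792
Cpk = min(Cpu, Cpl) = 2.8792

2.8792


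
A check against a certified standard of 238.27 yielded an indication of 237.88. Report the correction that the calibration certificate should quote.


Correction = standard - reading
= 238.27 - 237.88
= 0.3900

0.3900


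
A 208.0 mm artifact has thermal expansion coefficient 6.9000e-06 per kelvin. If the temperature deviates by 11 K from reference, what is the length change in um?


dL = L * alpha * dT
= 208.0 * 6.9000e-06 * 11
= 0.0157872 mm
dL_um = 0.0157872 * 1000 = 15.7872 um

15.7872


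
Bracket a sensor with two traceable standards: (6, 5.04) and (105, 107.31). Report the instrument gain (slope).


slope = (y2 - y1) / (x2 - x1)
= (107.31 - 5.04) / (105 - 6)
= 102.2700 / 99
= 1.0330

1.0330


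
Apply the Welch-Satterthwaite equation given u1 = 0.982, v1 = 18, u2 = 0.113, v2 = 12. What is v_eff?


uc = sqrt(u1^2 + u2^2) = sqrt(0.982^2 + 0.113^2) = 0.98848015
v_eff = uc^4 / (u1^4/v1 + u2^4/v2)
= 0.98848015^4 / (0.982^4/18 + 0.113^4/12)
= 0.95471074 / 0.051675853
v_eff = 18.4750

18.4750


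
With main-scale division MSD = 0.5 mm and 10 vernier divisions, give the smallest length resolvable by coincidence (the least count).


LC = MSD / n_div
= 0.5 / 10
= 0.0500

0.0500


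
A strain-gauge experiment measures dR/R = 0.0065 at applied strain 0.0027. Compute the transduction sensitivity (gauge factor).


GF = (dR/R) / epsilon
= 0.0065 / 0.0027
= 2.4074

2.4074


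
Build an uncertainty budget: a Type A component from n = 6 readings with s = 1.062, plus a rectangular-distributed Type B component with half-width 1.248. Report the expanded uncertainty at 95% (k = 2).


u_A = s / sqrt(n) = 1.062 / sqrt(6) = 0.43355968
u_B = half_width / sqrt(3) = 1.248 / sqrt(3) = 0.72053314
uc = sqrt(u_A^2 + u_B^2) = sqrt(0.43355968^2 + 0.72053314^2) = 0.84091736
U = k * uc = 2 * 0.84091736
U = 1.6818

1.6818


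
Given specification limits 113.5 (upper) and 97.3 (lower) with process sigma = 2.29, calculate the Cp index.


Cp = (USL - LSL) / (6 * sigma)
= (113.5 - 97.3) / (6 * 2.29)
= 16.2000 / 13.7400
= 1.1790

1.1790


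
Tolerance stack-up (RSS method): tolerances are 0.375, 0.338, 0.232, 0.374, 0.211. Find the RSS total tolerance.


RSS = sqrt(0.375^2 + 0.338^2 + 0.232^2 + 0.374^2 + 0.211^2)
= sqrt(0.49309)
= 0.7022

0.7022


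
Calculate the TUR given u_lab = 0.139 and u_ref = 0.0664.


TUR = u_lab / u_ref
= 0.139 / 0.0664
= 2.0934

2.0934


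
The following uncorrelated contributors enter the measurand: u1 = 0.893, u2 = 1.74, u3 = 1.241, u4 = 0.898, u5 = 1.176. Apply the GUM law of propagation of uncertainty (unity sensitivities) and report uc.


uc = sqrt(0.893^2 + 1.74^2 + 1.241^2 + 0.898^2 + 1.176^2)
uc = sqrt(7.55451)
uc = 2.7485

2.7485


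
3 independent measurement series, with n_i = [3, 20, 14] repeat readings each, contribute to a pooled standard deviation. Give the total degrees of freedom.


nu = sum_i (n_i - 1)
nu = ((3 - 1) + (20 - 1) + (14 - 1))
nu = 2 + 19 + 13
nu = 34

34


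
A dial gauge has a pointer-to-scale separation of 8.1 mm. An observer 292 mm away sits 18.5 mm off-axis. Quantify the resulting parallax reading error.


error = h * offset / d
= 8.1 * 18.5 / 292
= 0.5132

0.5132


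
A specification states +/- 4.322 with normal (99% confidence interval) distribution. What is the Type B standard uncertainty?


u_B = half_width / 2.576
u_B = 4.322 / 2.576
u_B = 1.6778

1.6778


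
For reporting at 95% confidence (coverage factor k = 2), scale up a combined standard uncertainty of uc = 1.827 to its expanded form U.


U = k * uc
U = 2 * 1.827
U = 3.6540

3.6540


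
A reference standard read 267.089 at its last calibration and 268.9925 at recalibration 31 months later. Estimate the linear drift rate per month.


rate = (v2 - v1) / months
= (268.9925 - 267.089) / 31
= 1.9035 / 31
= 0.0614

0.0614


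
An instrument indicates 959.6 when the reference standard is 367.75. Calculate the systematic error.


Systematic error = measured - true
= 959.6 - 367.75
= 591.8500

591.8500


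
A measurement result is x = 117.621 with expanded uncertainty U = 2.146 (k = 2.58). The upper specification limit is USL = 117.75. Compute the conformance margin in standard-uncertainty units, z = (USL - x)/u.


u = U / k = 2.146 / 2.58 = 0.83178295
margin = |USL - x| = |117.75 - 117.621| = 0.129
z = margin / u = 0.129 / 0.83178295
z = 0.1551

0.1551


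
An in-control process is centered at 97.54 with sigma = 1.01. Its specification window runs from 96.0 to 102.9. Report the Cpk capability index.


Cpu = (USL - mean) / (3*sigma) = (102.9 - 97.54) / (3*1.01) = 1.7690
Cpl = (mean - LSL) / (3*sigma) = (97.54 - 96.0) / (3*1.01) = 0.5083
Cpk = min(Cpu, Cpl) = 0.5083

0.5083


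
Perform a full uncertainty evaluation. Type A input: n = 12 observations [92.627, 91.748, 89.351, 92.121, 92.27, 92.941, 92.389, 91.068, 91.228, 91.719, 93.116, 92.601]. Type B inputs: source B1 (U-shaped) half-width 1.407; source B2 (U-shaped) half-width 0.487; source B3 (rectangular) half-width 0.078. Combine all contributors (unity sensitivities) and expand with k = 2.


mean = (92.627 + 91.748 + 89.351 + 92.121 + 92.27 + 92.941 + 92.389 + 91.068 + 91.228 + 91.719 + 93.116 + 92.601) / 12 = 91.93158333
s = sqrt(sum((x - mean)^2)/(n-1)) = 1.0309851
u_A = s / sqrt(n) = 1.0309851 / sqrt(12) = 0.29761976
u_B1 = 1.407 / sqrt(2) = 0.99489924
u_B2 = 0.487 / sqrt(2) = 0.344361
u_B3 = 0.078 / sqrt(3) = 0.045033321
uc = sqrt(0.29761976^2 + 0.99489924^2 + 0.344361^2 + 0.045033321^2) = 1.0949952
U = k * uc = 2 * 1.0949952
U = 2.1900

2.1900


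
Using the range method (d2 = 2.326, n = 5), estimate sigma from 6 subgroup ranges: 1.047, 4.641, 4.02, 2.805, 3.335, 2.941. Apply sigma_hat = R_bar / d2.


R_bar = (1.047 + 4.641 + 4.02 + 2.805 + 3.335 + 2.941) / 6
R_bar = 18.789 / 6 = 3.1315
sigma_hat = R_bar / d2 = 3.1315 / 2.326 = 1.3463

1.3463


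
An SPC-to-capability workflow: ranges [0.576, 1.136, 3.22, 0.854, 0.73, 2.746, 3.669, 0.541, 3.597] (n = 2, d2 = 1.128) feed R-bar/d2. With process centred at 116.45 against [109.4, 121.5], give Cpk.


R_bar = (0.576 + 1.136 + 3.22 + 0.854 + 0.73 + 2.746 + 3.669 + 0.541 + 3.597) / 9 = 1.8965556
sigma = R_bar / d2 = 1.8965556 / 1.128 = 1.6813436
Cp = (USL - LSL)/(6*sigma) = (121.5 - 109.4)/(6*1.6813436) = 1.1994
Cpu = (121.5 - 116.45)/(3*1.6813436) = 1.0012
Cpl = (116.45 - 109.4)/(3*1.6813436) = 1.3977
Cpk = min(Cpu, Cpl) = 1.0012

1.0012


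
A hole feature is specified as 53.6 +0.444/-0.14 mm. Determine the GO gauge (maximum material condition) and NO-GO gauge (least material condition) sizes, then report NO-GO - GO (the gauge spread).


GO = nominal - lower_tol (smallest hole = maximum material condition)
GO = 53.6 - 0.14 = 53.46
NO-GO = nominal + upper_tol (largest hole = least material condition)
NO-GO = 53.6 + 0.444 = 54.044
spread = NO-GO - GO = 54.044 - 53.46 = 0.5840

0.5840


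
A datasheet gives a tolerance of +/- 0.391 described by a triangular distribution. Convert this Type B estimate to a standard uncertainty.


u_B = half_width / sqrt(6)
u_B = 0.391 / 2.4494897
u_B = 0.1596

0.1596


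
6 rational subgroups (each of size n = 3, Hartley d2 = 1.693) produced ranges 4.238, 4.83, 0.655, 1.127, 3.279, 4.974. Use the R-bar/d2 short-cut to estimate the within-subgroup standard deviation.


R_bar = (4.238 + 4.83 + 0.655 + 1.127 + 3.279 + 4.974) / 6
R_bar = 19.103 / 6 = 3.1838333
sigma_hat = R_bar / d2 = 3.1838333 / 1.693 = 1.8806

1.8806


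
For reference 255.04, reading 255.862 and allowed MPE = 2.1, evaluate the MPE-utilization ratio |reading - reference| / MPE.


e = indication - reference = 255.862 - 255.04 = 0.8220
|e| = 0.8220
ratio = |e| / MPE = 0.8220 / 2.1
ratio = 0.3914

0.3914


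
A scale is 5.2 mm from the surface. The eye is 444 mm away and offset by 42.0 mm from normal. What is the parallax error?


error = h * offset / d
= 5.2 * 42.0 / 444
= 0.4919

0.4919


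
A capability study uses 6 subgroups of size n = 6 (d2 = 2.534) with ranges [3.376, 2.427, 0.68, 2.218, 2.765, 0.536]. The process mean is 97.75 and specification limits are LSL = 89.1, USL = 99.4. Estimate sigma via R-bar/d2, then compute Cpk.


R_bar = (3.376 + 2.427 + 0.68 + 2.218 + 2.765 + 0.536) / 6 = 2.0003333
sigma = R_bar / d2 = 2.0003333 / 2.534 = 0.78939751
Cp = (USL - LSL)/(6*sigma) = (99.4 - 89.1)/(6*0.78939751) = 2.1747
Cpu = (99.4 - 97.75)/(3*0.78939751) = 0.6967
Cpl = (97.75 - 89.1)/(3*0.78939751) = 3.6526
Cpk = min(Cpu, Cpl) = 0.6967

0.6967


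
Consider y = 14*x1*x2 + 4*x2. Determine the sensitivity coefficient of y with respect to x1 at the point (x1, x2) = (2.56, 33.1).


y = 14*x1*x2 + 4*x2
dy/dx1 = 14*x2
Evaluate at x2 = 33.1: c1 = 14 * 33.1
c1 = 463.4000

463.4000


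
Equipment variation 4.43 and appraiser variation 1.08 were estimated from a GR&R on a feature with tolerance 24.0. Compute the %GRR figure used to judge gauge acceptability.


GRR = sqrt(EV^2 + AV^2) = sqrt(4.43^2 + 1.08^2) = 4.5597478
%GRR = GRR / tol * 100 = 4.5597478 / 24.0 * 100
%GRR = 18.9989

18.9989


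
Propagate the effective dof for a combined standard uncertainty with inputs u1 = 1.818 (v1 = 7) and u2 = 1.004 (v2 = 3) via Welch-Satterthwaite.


uc = sqrt(u1^2 + u2^2) = sqrt(1.818^2 + 1.004^2) = 2.0768101
v_eff = uc^4 / (u1^4/v1 + u2^4/v2)
= 2.0768101^4 / (1.818^4/7 + 1.004^4/3)
= 18.603178 / 1.899248
v_eff = 9.7950

9.7950


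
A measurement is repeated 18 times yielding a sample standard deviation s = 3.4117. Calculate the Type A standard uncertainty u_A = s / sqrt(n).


u_A = s / sqrt(n)
u_A = 3.4117 / sqrt(18)
u_A = 3.4117 / 4.2426407
u_A = 0.8041

0.8041


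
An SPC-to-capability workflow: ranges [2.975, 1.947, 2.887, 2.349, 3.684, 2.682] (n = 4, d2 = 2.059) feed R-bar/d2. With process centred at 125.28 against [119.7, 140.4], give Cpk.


R_bar = (2.975 + 1.947 + 2.887 + 2.349 + 3.684 + 2.682) / 6 = 2.754
sigma = R_bar / d2 = 2.754 / 2.059 = 1.3375425
Cp = (USL - LSL)/(6*sigma) = (140.4 - 119.7)/(6*1.3375425) = 2.5794
Cpu = (140.4 - 125.28)/(3*1.3375425) = 3.7681
Cpl = (125.28 - 119.7)/(3*1.3375425) = 1.3906
Cpk = min(Cpu, Cpl) = 1.3906

1.3906


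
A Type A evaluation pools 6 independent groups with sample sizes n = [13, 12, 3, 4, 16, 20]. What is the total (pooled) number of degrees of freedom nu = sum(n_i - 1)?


nu = sum_i (n_i - 1)
nu = ((13 - 1) + (12 - 1) + (3 - 1) + (4 - 1) + (16 - 1) + (20 - 1))
nu = 12 + 11 + 2 + 3 + 15 + 19
nu = 62

62


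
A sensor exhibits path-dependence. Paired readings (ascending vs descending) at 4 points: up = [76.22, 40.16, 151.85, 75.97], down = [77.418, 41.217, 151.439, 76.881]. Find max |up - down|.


|76.22 - 77.418| = 1.1980
|40.16 - 41.217| = 1.0570
|151.85 - 151.439| = 0.4110
|75.97 - 76.881| = 0.9110
hysteresis = max(diffs) = 1.1980

1.1980


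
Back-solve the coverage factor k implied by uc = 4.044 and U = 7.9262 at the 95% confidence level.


k = U / uc
k = 7.9262 / 4.044
k = 1.96

1.96


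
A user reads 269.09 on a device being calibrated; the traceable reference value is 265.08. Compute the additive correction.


Correction = standard - reading
= 265.08 - 269.09
= -4.0100

-4.0100


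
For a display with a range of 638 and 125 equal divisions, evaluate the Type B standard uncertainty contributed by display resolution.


resolution = range / divisions
resolution = 638 / 125 = 5.104
u_res = resolution / (2*sqrt(3))
u_res = 5.104 / 3.4641016
u_res = 1.4734

1.4734


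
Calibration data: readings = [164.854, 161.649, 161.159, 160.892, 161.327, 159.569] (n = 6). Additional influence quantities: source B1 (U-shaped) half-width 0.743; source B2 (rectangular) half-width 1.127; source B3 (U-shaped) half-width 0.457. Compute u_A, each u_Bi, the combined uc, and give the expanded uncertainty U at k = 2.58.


mean = (164.854 + 161.649 + 161.159 + 160.892 + 161.327 + 159.569) / 6 = 161.575
s = sqrt(sum((x - mean)^2)/(n-1)) = 1.7596819
u_A = s / sqrt(n) = 1.7596819 / sqrt(6) = 0.71838713
u_B1 = 0.743 / sqrt(2) = 0.52538034
u_B2 = 1.127 / sqrt(3) = 0.65067375
u_B3 = 0.457 / sqrt(2) = 0.3231478
uc = sqrt(0.71838713^2 + 0.52538034^2 + 0.65067375^2 + 0.3231478^2) = 1.1488714
U = k * uc = 2.58 * 1.1488714
U = 2.9641

2.9641


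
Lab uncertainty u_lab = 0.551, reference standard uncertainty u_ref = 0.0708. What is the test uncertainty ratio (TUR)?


TUR = u_lab / u_ref
= 0.551 / 0.0708
= 7.7825

7.7825


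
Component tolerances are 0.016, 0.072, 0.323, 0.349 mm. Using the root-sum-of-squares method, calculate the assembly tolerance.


RSS = sqrt(0.016^2 + 0.072^2 + 0.323^2 + 0.349^2)
= sqrt(0.23157)
= 0.4812

0.4812


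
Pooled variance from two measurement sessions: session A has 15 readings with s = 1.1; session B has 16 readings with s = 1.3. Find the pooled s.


s_p = sqrt(((n1-1)*s1^2 + (n2-1)*s2^2) / (n1+n2-2))
numerator = (15-1)*1.1^2 + (16-1)*1.3^2 = 16.94 + 25.35 = 42.29
denominator = 15 + 16 - 2 = 29
s_p^2 = 42.29 / 29 = 1.4582759
s_p = sqrt(1.4582759) = 1.2076

1.2076


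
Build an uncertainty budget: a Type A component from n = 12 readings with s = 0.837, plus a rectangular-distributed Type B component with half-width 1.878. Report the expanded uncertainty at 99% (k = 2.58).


u_A = s / sqrt(n) = 0.837 / sqrt(12) = 0.24162109
u_B = half_width / sqrt(3) = 1.878 / sqrt(3) = 1.0842638
uc = sqrt(u_A^2 + u_B^2) = sqrt(0.24162109^2 + 1.0842638^2) = 1.1108595
U = k * uc = 2.58 * 1.1108595
U = 2.8660

2.8660


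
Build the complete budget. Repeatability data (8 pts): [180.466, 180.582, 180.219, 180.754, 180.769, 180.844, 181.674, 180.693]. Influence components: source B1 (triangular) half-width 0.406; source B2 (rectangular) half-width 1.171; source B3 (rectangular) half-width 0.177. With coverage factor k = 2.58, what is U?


mean = (180.466 + 180.582 + 180.219 + 180.754 + 180.769 + 180.844 + 181.674 + 180.693) / 8 = 180.750125
s = sqrt(sum((x - mean)^2)/(n-1)) = 0.42377199
u_A = s / sqrt(n) = 0.42377199 / sqrt(8) = 0.14982602
u_B1 = 0.406 / sqrt(6) = 0.16574881
u_B2 = 1.171 / sqrt(3) = 0.67607717
u_B3 = 0.177 / sqrt(3) = 0.102191
uc = sqrt(0.14982602^2 + 0.16574881^2 + 0.67607717^2 + 0.102191^2) = 0.7193357
U = k * uc = 2.58 * 0.7193357
U = 1.8559

1.8559


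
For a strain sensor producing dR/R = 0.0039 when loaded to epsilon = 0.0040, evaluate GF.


GF = (dR/R) / epsilon
= 0.0039 / 0.0040
= 0.9750

0.9750


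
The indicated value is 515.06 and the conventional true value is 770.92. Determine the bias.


Systematic error = measured - true
= 515.06 - 770.92
= -255.8600

-255.8600


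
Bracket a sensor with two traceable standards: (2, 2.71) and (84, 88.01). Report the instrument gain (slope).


slope = (y2 - y1) / (x2 - x1)
= (88.01 - 2.71) / (84 - 2)
= 85.3000 / 82
= 1.0402

1.0402


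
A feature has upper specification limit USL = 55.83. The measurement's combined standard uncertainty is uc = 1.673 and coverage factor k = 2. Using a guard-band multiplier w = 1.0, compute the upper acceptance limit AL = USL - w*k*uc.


U = k * uc = 2 * 1.673 = 3.346
guard band g = w * U = 1.0 * 3.346 = 3.346
AL = USL - g = 55.83 - 3.346
AL = 52.4840

52.4840


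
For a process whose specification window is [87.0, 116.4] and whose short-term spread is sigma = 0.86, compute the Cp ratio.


Cp = (USL - LSL) / (6 * sigma)
= (116.4 - 87.0) / (6 * 0.86)
= 29.4000 / 5.1600
= 5.6977

5.6977


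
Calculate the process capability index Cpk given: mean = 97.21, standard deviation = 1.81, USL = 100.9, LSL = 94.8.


Cpu = (USL - mean) / (3*sigma) = (100.9 - 97.21) / (3*1.81) = 0.6796
Cpl = (mean - LSL) / (3*sigma) = (97.21 - 94.8) / (3*1.81) = 0.4438
Cpk = min(Cpu, Cpl) = 0.4438

0.4438


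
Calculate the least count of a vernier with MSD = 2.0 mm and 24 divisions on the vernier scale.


LC = MSD / n_div
= 2.0 / 24
= 0.0833

0.0833


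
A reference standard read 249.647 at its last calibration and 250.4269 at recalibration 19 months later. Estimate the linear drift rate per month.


rate = (v2 - v1) / months
= (250.4269 - 249.647) / 19
= 0.7799 / 19
= 0.0410

0.0410


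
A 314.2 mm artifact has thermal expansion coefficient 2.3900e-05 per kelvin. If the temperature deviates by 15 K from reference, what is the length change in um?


dL = L * alpha * dT
= 314.2 * 2.3900e-05 * 15
= 0.1126407 mm
dL_um = 0.1126407 * 1000 = 112.6407 um

112.6407


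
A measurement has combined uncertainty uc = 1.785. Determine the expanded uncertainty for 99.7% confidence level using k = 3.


U = k * uc
U = 3 * 1.785
U = 5.3550

5.3550


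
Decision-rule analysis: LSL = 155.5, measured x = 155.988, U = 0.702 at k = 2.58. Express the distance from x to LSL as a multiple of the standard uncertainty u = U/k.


u = U / k = 0.702 / 2.58 = 0.27209302
margin = |LSL - x| = |155.5 - 155.988| = 0.488
z = margin / u = 0.488 / 0.27209302
z = 1.7935

1.7935


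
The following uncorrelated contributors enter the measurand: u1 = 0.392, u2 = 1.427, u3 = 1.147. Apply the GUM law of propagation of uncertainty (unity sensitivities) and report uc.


uc = sqrt(0.392^2 + 1.427^2 + 1.147^2)
uc = sqrt(3.505602)
uc = 1.8723

1.8723


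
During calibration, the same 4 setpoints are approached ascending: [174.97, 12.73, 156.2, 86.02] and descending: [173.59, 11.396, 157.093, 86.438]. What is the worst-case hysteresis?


|174.97 - 173.59| = 1.3800
|12.73 - 11.396| = 1.3340
|156.2 - 157.093| = 0.8930
|86.02 - 86.438| = 0.4180
hysteresis = max(diffs) = 1.3800

1.3800


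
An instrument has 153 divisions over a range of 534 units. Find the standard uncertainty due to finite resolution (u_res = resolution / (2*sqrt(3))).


resolution = range / divisions
resolution = 534 / 153 = 3.4901961
u_res = resolution / (2*sqrt(3))
u_res = 3.4901961 / 3.4641016
u_res = 1.0075

1.0075


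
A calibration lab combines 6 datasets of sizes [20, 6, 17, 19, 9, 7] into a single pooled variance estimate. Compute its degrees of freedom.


nu = sum_i (n_i - 1)
nu = ((20 - 1) + (6 - 1) + (17 - 1) + (19 - 1) + (9 - 1) + (7 - 1))
nu = 19 + 5 + 16 + 18 + 8 + 6
nu = 72

72


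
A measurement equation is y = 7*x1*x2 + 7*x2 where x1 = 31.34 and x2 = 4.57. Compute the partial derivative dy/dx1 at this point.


y = 7*x1*x2 + 7*x2
dy/dx1 = 7*x2
Evaluate at x2 = 4.57: c1 = 7 * 4.57
c1 = 31.9900

31.9900


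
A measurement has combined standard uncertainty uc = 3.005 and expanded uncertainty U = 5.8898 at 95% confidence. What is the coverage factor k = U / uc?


k = U / uc
k = 5.8898 / 3.005
k = 1.96

1.96


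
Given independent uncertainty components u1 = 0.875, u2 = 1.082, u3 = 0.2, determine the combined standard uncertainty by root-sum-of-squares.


uc = sqrt(0.875^2 + 1.082^2 + 0.2^2)
uc = sqrt(1.976349)
uc = 1.4058

1.4058


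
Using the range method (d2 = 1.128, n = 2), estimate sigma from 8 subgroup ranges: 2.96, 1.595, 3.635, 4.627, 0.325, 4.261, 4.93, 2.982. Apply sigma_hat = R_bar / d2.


R_bar = (2.96 + 1.595 + 3.635 + 4.627 + 0.325 + 4.261 + 4.93 + 2.982) / 8
R_bar = 25.315 / 8 = 3.164375
sigma_hat = R_bar / d2 = 3.164375 / 1.128 = 2.8053

2.8053


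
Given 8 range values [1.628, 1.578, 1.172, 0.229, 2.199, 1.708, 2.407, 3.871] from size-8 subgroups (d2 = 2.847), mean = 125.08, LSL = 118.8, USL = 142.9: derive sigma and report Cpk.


R_bar = (1.628 + 1.578 + 1.172 + 0.229 + 2.199 + 1.708 + 2.407 + 3.871) / 8 = 1.849
sigma = R_bar / d2 = 1.849 / 2.847 = 0.64945557
Cp = (USL - LSL)/(6*sigma) = (142.9 - 118.8)/(6*0.64945557) = 6.1847
Cpu = (142.9 - 125.08)/(3*0.64945557) = 9.1461
Cpl = (125.08 - 118.8)/(3*0.64945557) = 3.2232
Cpk = min(Cpu, Cpl) = 3.2232

3.2232


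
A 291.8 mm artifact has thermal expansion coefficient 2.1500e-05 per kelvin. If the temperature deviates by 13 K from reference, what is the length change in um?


dL = L * alpha * dT
= 291.8 * 2.1500e-05 * 13
= 0.0815581 mm
dL_um = 0.0815581 * 1000 = 81.5581 um

81.5581


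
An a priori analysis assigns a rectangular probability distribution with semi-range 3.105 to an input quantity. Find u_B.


u_B = half_width / sqrt(3)
u_B = 3.105 / 1.7320508
u_B = 1.7927

1.7927


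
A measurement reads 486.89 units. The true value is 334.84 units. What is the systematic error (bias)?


Systematic error = measured - true
= 486.89 - 334.84
= 152.0500

152.0500


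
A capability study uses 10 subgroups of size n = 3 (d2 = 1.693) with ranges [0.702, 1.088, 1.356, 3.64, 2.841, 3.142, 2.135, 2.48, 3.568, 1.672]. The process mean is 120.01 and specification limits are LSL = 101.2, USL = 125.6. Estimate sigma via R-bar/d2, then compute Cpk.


R_bar = (0.702 + 1.088 + 1.356 + 3.64 + 2.841 + 3.142 + 2.135 + 2.48 + 3.568 + 1.672) / 10 = 2.2624
sigma = R_bar / d2 = 2.2624 / 1.693 = 1.336326
Cp = (USL - LSL)/(6*sigma) = (125.6 - 101.2)/(6*1.336326) = 3.0432
Cpu = (125.6 - 120.01)/(3*1.336326) = 1.3944
Cpl = (120.01 - 101.2)/(3*1.336326) = 4.6920
Cpk = min(Cpu, Cpl) = 1.3944

1.3944


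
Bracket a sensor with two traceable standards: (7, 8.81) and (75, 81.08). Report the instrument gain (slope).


slope = (y2 - y1) / (x2 - x1)
= (81.08 - 8.81) / (75 - 7)
= 72.2700 / 68
= 1.0628

1.0628


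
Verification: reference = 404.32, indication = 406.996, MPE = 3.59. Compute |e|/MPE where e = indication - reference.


e = indication - reference = 406.996 - 404.32 = 2.6760
|e| = 2.6760
ratio = |e| / MPE = 2.6760 / 3.59
ratio = 0.7454

0.7454


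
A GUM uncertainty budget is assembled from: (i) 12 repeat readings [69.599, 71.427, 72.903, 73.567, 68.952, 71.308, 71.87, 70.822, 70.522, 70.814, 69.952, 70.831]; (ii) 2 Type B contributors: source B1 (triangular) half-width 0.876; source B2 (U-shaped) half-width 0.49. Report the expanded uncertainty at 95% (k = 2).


mean = (69.599 + 71.427 + 72.903 + 73.567 + 68.952 + 71.308 + 71.87 + 70.822 + 70.522 + 70.814 + 69.952 + 70.831) / 12 = 71.04725
s = sqrt(sum((x - mean)^2)/(n-1)) = 1.3072154
u_A = s / sqrt(n) = 1.3072154 / sqrt(12) = 0.37736058
u_B1 = 0.876 / sqrt(6) = 0.3576255
u_B2 = 0.49 / sqrt(2) = 0.34648232
uc = sqrt(0.37736058^2 + 0.3576255^2 + 0.34648232^2) = 0.62477756
U = k * uc = 2 * 0.62477756
U = 1.2496

1.2496


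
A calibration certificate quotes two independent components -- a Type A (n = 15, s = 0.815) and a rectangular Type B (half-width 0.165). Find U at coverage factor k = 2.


u_A = s / sqrt(n) = 0.815 / sqrt(15) = 0.2104321
u_B = half_width / sqrt(3) = 0.165 / sqrt(3) = 0.095262794
uc = sqrt(u_A^2 + u_B^2) = sqrt(0.2104321^2 + 0.095262794^2) = 0.23099062
U = k * uc = 2 * 0.23099062
U = 0.4620

0.4620


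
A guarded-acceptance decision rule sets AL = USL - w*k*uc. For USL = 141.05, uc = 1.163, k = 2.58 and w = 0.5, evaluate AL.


U = k * uc = 2.58 * 1.163 = 3.00054
guard band g = w * U = 0.5 * 3.00054 = 1.50027
AL = USL - g = 141.05 - 1.50027
AL = 139.5497

139.5497


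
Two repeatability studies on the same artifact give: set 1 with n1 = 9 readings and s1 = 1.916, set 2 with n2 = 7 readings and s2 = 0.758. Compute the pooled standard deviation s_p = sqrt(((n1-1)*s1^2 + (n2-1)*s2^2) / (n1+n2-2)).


s_p = sqrt(((n1-1)*s1^2 + (n2-1)*s2^2) / (n1+n2-2))
numerator = (9-1)*1.916^2 + (7-1)*0.758^2 = 29.368448 + 3.447384 = 32.815832
denominator = 9 + 7 - 2 = 14
s_p^2 = 32.815832 / 14 = 2.343988
s_p = sqrt(2.343988) = 1.5310

1.5310


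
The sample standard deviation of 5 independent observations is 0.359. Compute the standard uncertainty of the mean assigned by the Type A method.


u_A = s / sqrt(n)
u_A = 0.359 / sqrt(5)
u_A = 0.359 / 2.236068
u_A = 0.1605

0.1605


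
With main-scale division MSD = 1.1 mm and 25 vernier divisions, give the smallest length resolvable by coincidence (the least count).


LC = MSD / n_div
= 1.1 / 25
= 0.0440

0.0440


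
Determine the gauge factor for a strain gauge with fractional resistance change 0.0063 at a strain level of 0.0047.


GF = (dR/R) / epsilon
= 0.0063 / 0.0047
= 1.3404

1.3404


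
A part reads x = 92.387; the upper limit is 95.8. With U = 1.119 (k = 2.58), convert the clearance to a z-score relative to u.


u = U / k = 1.119 / 2.58 = 0.43372093
margin = |USL - x| = |95.8 - 92.387| = 3.413
z = margin / u = 3.413 / 0.43372093
z = 7.8691

7.8691


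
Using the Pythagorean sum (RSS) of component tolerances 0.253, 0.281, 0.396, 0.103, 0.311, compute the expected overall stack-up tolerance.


RSS = sqrt(0.253^2 + 0.281^2 + 0.396^2 + 0.103^2 + 0.311^2)
= sqrt(0.407116)
= 0.6381

0.6381


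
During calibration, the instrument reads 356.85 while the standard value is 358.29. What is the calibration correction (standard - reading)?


Correction = standard - reading
= 358.29 - 356.85
= 1.4400

1.4400


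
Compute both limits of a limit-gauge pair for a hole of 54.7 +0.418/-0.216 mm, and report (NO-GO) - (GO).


GO = nominal - lower_tol (smallest hole = maximum material condition)
GO = 54.7 - 0.216 = 54.484
NO-GO = nominal + upper_tol (largest hole = least material condition)
NO-GO = 54.7 + 0.418 = 55.118
spread = NO-GO - GO = 55.118 - 54.484 = 0.6340

0.6340


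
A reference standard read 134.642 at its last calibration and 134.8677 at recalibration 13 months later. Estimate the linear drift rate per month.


rate = (v2 - v1) / months
= (134.8677 - 134.642) / 13
= 0.2257 / 13
= 0.0174

0.0174


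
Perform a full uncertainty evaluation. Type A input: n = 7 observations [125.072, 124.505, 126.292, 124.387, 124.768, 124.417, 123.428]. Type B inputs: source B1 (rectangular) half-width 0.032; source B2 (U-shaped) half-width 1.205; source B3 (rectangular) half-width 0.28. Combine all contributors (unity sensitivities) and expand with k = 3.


mean = (125.072 + 124.505 + 126.292 + 124.387 + 124.768 + 124.417 + 123.428) / 7 = 124.6955714
s = sqrt(sum((x - mean)^2)/(n-1)) = 0.86712184
u_A = s / sqrt(n) = 0.86712184 / sqrt(7) = 0.32774125
u_B1 = 0.032 / sqrt(3) = 0.018475209
u_B2 = 1.205 / sqrt(2) = 0.85206367
u_B3 = 0.28 / sqrt(3) = 0.16165808
uc = sqrt(0.32774125^2 + 0.018475209^2 + 0.85206367^2 + 0.16165808^2) = 0.92730874
U = k * uc = 3 * 0.92730874
U = 2.7819

2.7819
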